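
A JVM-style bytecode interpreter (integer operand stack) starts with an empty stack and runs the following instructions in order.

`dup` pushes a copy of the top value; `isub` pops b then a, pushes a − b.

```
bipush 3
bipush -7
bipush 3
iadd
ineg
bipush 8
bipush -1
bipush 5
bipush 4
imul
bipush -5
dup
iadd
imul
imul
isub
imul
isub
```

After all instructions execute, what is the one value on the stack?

771

bipush 3  -> [3]
bipush -7 -> [3, -7]
bipush 3  -> [3, -7, 3]
iadd      -> [3, -4]
ineg      -> [3, 4]
bipush 8  -> [3, 4, 8]
bipush -1 -> [3, 4, 8, -1]
bipush 5  -> [3, 4, 8, -1, 5]
bipush 4  -> [3, 4, 8, -1, 5, 4]
imul      -> [3, 4, 8, -1, 20]
bipush -5 -> [3, 4, 8, -1, 20, -5]
dup       -> [3, 4, 8, -1, 20, -5, -5]
iadd      -> [3, 4, 8, -1, 20, -10]
imul      -> [3, 4, 8, -1, -200]
imul      -> [3, 4, 8, 200]
isub      -> [3, 4, -192]
imul      -> [3, -768]
isub      -> [771]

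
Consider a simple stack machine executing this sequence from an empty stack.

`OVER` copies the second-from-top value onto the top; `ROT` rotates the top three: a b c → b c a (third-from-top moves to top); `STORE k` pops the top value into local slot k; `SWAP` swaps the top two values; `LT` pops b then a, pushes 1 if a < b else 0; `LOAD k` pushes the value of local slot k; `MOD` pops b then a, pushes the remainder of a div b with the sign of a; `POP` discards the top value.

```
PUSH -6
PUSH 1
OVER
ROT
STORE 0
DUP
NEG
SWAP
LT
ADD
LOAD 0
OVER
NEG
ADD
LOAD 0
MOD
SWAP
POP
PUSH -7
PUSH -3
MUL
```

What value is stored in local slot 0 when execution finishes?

-6

PUSH -6 → [-6]
PUSH 1  → [-6, 1]
OVER    → [-6, 1, -6]
ROT     → [1, -6, -6]
STORE 0 → [1, -6]
DUP     → [1, -6, -6]
NEG     → [1, -6, 6]
SWAP    → [1, 6, -6]
LT      → [1, 0]
ADD     → [1]
LOAD 0  → [1, -6]
OVER    → [1, -6, 1]
NEG     → [1, -6, -1]
ADD     → [1, -7]
LOAD 0  → [1, -7, -6]
MOD     → [1, -1]
SWAP    → [-1, 1]
POP     → [-1]
PUSH -7 → [-1, -7]
PUSH -3 → [-1, -7, -3]
MUL     → [-1, 21]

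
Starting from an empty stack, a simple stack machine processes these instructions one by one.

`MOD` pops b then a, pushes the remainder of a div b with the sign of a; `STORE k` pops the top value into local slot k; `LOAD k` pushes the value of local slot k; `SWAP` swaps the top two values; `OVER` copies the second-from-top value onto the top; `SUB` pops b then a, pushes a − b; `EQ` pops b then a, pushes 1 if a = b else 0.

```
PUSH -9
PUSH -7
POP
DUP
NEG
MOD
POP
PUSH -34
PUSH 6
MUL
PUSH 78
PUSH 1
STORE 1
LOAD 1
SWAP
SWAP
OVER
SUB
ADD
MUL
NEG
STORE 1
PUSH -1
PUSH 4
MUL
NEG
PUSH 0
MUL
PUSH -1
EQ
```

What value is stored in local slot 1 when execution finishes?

PUSH -9   [-9]
PUSH -7   [-9, -7]
POP       [-9]
DUP       [-9, -9]
NEG       [-9, 9]
MOD       [0]
POP       []
PUSH -34  [-34]
PUSH 6    [-34, 6]
MUL       [-204]
PUSH 78   [-204, 78]
PUSH 1    [-204, 78, 1]
STORE 1   [-204, 78]
LOAD 1    [-204, 78, 1]
SWAP      [-204, 1, 78]
SWAP      [-204, 78, 1]
OVER      [-204, 78, 1, 78]
SUB       [-204, 78, -77]
ADD       [-204, 1]
MUL       [-204]
NEG       [204]
STORE 1   []
PUSH -1   [-1]
PUSH 4    [-1, 4]
MUL       [-4]
NEG       [4]
PUSH 0    [4, 0]
MUL       [0]
PUSH -1   [0, -1]
EQ        [0]

204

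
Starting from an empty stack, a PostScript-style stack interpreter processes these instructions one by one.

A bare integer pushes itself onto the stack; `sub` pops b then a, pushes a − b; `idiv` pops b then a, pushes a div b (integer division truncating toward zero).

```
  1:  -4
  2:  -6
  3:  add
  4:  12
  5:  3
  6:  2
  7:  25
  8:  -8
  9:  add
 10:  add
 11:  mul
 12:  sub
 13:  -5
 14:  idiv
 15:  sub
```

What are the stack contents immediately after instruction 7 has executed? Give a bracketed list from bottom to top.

[-10, 12, 3, 2, 25]

-4   [-4]
-6   [-4, -6]
add  [-10]
12   [-10, 12]
3    [-10, 12, 3]
2    [-10, 12, 3, 2]
25   [-10, 12, 3, 2, 25]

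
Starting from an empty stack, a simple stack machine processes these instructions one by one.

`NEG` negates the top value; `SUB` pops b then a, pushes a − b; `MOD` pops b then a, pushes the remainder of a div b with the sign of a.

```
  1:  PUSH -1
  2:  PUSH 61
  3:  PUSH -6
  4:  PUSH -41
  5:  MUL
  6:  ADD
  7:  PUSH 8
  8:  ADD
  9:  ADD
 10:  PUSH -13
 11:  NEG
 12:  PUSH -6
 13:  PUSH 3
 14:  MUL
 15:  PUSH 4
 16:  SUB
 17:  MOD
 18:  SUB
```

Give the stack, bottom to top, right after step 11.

[314, 13]

PUSH -1  -> [-1]
PUSH 61  -> [-1, 61]
PUSH -6  -> [-1, 61, -6]
PUSH -41 -> [-1, 61, -6, -41]
MUL      -> [-1, 61, 246]
ADD      -> [-1, 307]
PUSH 8   -> [-1, 307, 8]
ADD      -> [-1, 315]
ADD      -> [314]
PUSH -13 -> [314, -13]
NEG      -> [314, 13]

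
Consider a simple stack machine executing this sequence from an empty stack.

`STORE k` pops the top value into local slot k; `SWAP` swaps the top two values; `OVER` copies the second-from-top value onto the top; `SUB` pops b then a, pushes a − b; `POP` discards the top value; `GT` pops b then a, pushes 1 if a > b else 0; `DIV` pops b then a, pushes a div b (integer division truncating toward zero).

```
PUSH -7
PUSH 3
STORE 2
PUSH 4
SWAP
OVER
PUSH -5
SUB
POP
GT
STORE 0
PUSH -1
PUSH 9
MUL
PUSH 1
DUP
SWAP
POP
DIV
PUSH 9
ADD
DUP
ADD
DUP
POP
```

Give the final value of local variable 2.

3

PUSH -7  [-7]
PUSH 3   [-7, 3]
STORE 2  [-7]
PUSH 4   [-7, 4]
SWAP     [4, -7]
OVER     [4, -7, 4]
PUSH -5  [4, -7, 4, -5]
SUB      [4, -7, 9]
POP      [4, -7]
GT       [1]
STORE 0  []
PUSH -1  [-1]
PUSH 9   [-1, 9]
MUL      [-9]
PUSH 1   [-9, 1]
DUP      [-9, 1, 1]
SWAP     [-9, 1, 1]
POP      [-9, 1]
DIV      [-9]
PUSH 9   [-9, 9]
ADD      [0]
DUP      [0, 0]
ADD      [0]
DUP      [0, 0]
POP      [0]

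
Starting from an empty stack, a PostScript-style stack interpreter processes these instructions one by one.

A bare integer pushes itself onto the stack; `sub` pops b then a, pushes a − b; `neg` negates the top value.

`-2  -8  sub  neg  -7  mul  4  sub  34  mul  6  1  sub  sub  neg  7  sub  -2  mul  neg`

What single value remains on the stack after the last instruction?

-2588

-2  -> [-2]
-8  -> [-2, -8]
sub -> [6]
neg -> [-6]
-7  -> [-6, -7]
mul -> [42]
4   -> [42, 4]
sub -> [38]
34  -> [38, 34]
mul -> [1292]
6   -> [1292, 6]
1   -> [1292, 6, 1]
sub -> [1292, 5]
sub -> [1287]
neg -> [-1287]
7   -> [-1287, 7]
sub -> [-1294]
-2  -> [-1294, -2]
mul -> [2588]
neg -> [-2588]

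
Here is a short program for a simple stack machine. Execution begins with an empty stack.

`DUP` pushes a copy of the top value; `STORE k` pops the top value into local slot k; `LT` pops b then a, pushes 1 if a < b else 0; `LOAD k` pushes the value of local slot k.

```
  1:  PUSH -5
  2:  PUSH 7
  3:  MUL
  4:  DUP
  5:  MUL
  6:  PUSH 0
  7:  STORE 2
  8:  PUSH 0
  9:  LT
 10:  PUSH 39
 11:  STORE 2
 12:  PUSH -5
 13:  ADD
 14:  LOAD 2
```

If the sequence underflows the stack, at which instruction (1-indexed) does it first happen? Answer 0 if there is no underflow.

PUSH -5 : [-5]
PUSH 7  : [-5, 7]
MUL     : [-35]
DUP     : [-35, -35]
MUL     : [1225]
PUSH 0  : [1225, 0]
STORE 2 : [1225]
PUSH 0  : [1225, 0]
LT      : [0]
PUSH 39 : [0, 39]
STORE 2 : [0]
PUSH -5 : [0, -5]
ADD     : [-5]
LOAD 2  : [-5, 39]

0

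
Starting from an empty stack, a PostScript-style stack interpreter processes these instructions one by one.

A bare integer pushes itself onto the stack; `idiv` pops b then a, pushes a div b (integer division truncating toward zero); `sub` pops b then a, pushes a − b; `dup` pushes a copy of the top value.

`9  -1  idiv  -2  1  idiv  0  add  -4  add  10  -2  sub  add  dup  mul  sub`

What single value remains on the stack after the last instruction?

9    → [9]
-1   → [9, -1]
idiv → [-9]
-2   → [-9, -2]
1    → [-9, -2, 1]
idiv → [-9, -2]
0    → [-9, -2, 0]
add  → [-9, -2]
-4   → [-9, -2, -4]
add  → [-9, -6]
10   → [-9, -6, 10]
-2   → [-9, -6, 10, -2]
sub  → [-9, -6, 12]
add  → [-9, 6]
dup  → [-9, 6, 6]
mul  → [-9, 36]
sub  → [-45]

-45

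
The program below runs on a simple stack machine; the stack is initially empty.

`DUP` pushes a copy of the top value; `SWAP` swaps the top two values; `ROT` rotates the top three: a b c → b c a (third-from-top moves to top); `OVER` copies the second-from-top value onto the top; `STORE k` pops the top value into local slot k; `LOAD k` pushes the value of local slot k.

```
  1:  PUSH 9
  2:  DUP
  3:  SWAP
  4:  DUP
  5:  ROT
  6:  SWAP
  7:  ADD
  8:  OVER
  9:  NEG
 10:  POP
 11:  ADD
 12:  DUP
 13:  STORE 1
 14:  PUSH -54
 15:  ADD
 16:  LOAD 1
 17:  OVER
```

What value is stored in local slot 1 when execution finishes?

27

PUSH 9   -> 9
DUP      -> 9 9
SWAP     -> 9 9
DUP      -> 9 9 9
ROT      -> 9 9 9
SWAP     -> 9 9 9
ADD      -> 9 18
OVER     -> 9 18 9
NEG      -> 9 18 -9
POP      -> 9 18
ADD      -> 27
DUP      -> 27 27
STORE 1  -> 27
PUSH -54 -> 27 -54
ADD      -> -27
LOAD 1   -> -27 27
OVER     -> -27 27 -27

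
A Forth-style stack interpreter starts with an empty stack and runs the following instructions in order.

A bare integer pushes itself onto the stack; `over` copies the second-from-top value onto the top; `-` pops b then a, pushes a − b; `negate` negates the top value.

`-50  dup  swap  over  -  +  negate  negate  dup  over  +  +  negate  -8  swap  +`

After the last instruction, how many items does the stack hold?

-50    -> [-50]
dup    -> [-50, -50]
swap   -> [-50, -50]
over   -> [-50, -50, -50]
-      -> [-50, 0]
+      -> [-50]
negate -> [50]
negate -> [-50]
dup    -> [-50, -50]
over   -> [-50, -50, -50]
+      -> [-50, -100]
+      -> [-150]
negate -> [150]
-8     -> [150, -8]
swap   -> [-8, 150]
+      -> [142]

1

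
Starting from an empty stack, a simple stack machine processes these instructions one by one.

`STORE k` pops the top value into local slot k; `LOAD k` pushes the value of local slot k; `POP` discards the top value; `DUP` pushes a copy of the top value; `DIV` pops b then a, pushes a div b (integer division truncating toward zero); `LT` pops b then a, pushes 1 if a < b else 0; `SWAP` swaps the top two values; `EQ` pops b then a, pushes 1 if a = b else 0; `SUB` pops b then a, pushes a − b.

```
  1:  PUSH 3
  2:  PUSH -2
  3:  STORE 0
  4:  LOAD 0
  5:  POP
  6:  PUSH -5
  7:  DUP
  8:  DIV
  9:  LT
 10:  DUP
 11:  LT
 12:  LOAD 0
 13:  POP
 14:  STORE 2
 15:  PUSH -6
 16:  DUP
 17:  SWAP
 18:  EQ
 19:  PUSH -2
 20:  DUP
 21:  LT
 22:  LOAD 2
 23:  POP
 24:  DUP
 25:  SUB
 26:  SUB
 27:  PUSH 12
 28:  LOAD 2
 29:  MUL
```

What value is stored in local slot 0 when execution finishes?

PUSH 3  : [3]
PUSH -2 : [3, -2]
STORE 0 : [3]
LOAD 0  : [3, -2]
POP     : [3]
PUSH -5 : [3, -5]
DUP     : [3, -5, -5]
DIV     : [3, 1]
LT      : [0]
DUP     : [0, 0]
LT      : [0]
LOAD 0  : [0, -2]
POP     : [0]
STORE 2 : []
PUSH -6 : [-6]
DUP     : [-6, -6]
SWAP    : [-6, -6]
EQ      : [1]
PUSH -2 : [1, -2]
DUP     : [1, -2, -2]
LT      : [1, 0]
LOAD 2  : [1, 0, 0]
POP     : [1, 0]
DUP     : [1, 0, 0]
SUB     : [1, 0]
SUB     : [1]
PUSH 12 : [1, 12]
LOAD 2  : [1, 12, 0]
MUL     : [1, 0]

-2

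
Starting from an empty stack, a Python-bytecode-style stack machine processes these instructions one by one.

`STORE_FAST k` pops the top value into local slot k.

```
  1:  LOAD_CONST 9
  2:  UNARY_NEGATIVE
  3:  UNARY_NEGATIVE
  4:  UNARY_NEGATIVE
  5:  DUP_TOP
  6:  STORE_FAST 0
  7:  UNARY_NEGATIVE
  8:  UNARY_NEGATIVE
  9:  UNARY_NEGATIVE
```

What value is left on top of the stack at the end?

LOAD_CONST 9   : [9]
UNARY_NEGATIVE : [-9]
UNARY_NEGATIVE : [9]
UNARY_NEGATIVE : [-9]
DUP_TOP        : [-9, -9]
STORE_FAST 0   : [-9]
UNARY_NEGATIVE : [9]
UNARY_NEGATIVE : [-9]
UNARY_NEGATIVE : [9]

9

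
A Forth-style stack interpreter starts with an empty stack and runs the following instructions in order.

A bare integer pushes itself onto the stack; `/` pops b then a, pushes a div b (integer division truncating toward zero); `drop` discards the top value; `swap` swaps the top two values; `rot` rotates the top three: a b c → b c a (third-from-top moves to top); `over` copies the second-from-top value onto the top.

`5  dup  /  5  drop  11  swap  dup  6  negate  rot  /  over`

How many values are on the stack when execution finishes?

4

5      : [5]
dup    : [5, 5]
/      : [1]
5      : [1, 5]
drop   : [1]
11     : [1, 11]
swap   : [11, 1]
dup    : [11, 1, 1]
6      : [11, 1, 1, 6]
negate : [11, 1, 1, -6]
rot    : [11, 1, -6, 1]
/      : [11, 1, -6]
over   : [11, 1, -6, 1]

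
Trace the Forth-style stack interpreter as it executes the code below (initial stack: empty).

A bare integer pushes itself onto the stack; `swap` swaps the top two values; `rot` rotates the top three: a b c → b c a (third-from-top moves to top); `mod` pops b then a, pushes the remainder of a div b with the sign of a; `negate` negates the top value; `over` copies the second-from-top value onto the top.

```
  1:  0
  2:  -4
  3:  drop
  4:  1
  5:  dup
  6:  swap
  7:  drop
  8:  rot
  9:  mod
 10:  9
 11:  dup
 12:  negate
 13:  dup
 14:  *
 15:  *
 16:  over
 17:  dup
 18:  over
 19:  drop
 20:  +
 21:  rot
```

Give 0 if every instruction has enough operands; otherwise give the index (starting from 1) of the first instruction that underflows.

8

0    → 0
-4   → 0 -4
drop → 0
1    → 0 1
dup  → 0 1 1
swap → 0 1 1
drop → 0 1
rot  — needs 3 operands, stack has 2 → underflow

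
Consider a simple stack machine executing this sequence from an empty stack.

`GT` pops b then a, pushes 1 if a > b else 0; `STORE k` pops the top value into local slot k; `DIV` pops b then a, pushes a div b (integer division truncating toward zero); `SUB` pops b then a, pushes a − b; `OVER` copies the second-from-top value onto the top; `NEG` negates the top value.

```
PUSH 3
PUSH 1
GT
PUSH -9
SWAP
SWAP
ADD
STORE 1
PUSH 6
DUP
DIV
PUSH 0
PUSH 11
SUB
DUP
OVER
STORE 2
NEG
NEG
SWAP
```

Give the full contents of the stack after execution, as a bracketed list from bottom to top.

PUSH 3   3
PUSH 1   3 1
GT       1
PUSH -9  1 -9
SWAP     -9 1
SWAP     1 -9
ADD      -8
STORE 1  (empty)
PUSH 6   6
DUP      6 6
DIV      1
PUSH 0   1 0
PUSH 11  1 0 11
SUB      1 -11
DUP      1 -11 -11
OVER     1 -11 -11 -11
STORE 2  1 -11 -11
NEG      1 -11 11
NEG      1 -11 -11
SWAP     1 -11 -11

[1, -11, -11]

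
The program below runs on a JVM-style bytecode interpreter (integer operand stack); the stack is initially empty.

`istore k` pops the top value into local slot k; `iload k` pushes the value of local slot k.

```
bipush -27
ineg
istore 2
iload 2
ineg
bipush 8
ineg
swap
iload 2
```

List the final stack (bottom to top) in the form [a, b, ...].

[-8, -27, 27]

bipush -27 -> [-27]
ineg       -> [27]
istore 2   -> []
iload 2    -> [27]
ineg       -> [-27]
bipush 8   -> [-27, 8]
ineg       -> [-27, -8]
swap       -> [-8, -27]
iload 2    -> [-8, -27, 27]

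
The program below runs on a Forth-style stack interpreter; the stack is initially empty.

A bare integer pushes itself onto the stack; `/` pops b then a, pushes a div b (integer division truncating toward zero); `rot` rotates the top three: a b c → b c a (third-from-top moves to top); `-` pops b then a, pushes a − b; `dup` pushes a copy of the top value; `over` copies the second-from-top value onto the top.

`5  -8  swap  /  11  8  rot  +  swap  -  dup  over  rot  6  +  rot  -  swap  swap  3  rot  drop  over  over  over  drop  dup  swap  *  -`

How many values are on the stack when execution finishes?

5    : 5
-8   : 5 -8
swap : -8 5
/    : -1
11   : -1 11
8    : -1 11 8
rot  : 11 8 -1
+    : 11 7
swap : 7 11
-    : -4
dup  : -4 -4
over : -4 -4 -4
rot  : -4 -4 -4
6    : -4 -4 -4 6
+    : -4 -4 2
rot  : -4 2 -4
-    : -4 6
swap : 6 -4
swap : -4 6
3    : -4 6 3
rot  : 6 3 -4
drop : 6 3
over : 6 3 6
over : 6 3 6 3
over : 6 3 6 3 6
drop : 6 3 6 3
dup  : 6 3 6 3 3
swap : 6 3 6 3 3
*    : 6 3 6 9
-    : 6 3 -3

3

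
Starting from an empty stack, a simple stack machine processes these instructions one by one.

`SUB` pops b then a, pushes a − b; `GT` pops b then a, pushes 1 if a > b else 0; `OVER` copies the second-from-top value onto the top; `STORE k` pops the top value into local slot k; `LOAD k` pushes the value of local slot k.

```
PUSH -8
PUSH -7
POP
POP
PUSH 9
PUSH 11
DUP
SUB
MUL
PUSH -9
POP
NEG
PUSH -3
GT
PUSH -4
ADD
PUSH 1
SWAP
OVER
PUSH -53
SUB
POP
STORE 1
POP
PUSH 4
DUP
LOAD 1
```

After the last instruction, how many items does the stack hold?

PUSH -8   [-8]
PUSH -7   [-8, -7]
POP       [-8]
POP       []
PUSH 9    [9]
PUSH 11   [9, 11]
DUP       [9, 11, 11]
SUB       [9, 0]
MUL       [0]
PUSH -9   [0, -9]
POP       [0]
NEG       [0]
PUSH -3   [0, -3]
GT        [1]
PUSH -4   [1, -4]
ADD       [-3]
PUSH 1    [-3, 1]
SWAP      [1, -3]
OVER      [1, -3, 1]
PUSH -53  [1, -3, 1, -53]
SUB       [1, -3, 54]
POP       [1, -3]
STORE 1   [1]
POP       []
PUSH 4    [4]
DUP       [4, 4]
LOAD 1    [4, 4, -3]

3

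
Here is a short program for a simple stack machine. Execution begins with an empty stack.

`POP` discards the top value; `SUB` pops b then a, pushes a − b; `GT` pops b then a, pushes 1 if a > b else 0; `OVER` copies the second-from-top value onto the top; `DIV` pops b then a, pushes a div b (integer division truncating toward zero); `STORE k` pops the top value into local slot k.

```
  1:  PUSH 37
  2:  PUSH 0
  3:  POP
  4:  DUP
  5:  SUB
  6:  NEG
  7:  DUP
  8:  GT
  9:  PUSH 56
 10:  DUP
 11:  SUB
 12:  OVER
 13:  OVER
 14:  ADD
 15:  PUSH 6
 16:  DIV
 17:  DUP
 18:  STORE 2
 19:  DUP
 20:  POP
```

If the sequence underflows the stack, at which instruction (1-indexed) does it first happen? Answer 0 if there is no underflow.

0

PUSH 37 → [37]
PUSH 0  → [37, 0]
POP     → [37]
DUP     → [37, 37]
SUB     → [0]
NEG     → [0]
DUP     → [0, 0]
GT      → [0]
PUSH 56 → [0, 56]
DUP     → [0, 56, 56]
SUB     → [0, 0]
OVER    → [0, 0, 0]
OVER    → [0, 0, 0, 0]
ADD     → [0, 0, 0]
PUSH 6  → [0, 0, 0, 6]
DIV     → [0, 0, 0]
DUP     → [0, 0, 0, 0]
STORE 2 → [0, 0, 0]
DUP     → [0, 0, 0, 0]
POP     → [0, 0, 0]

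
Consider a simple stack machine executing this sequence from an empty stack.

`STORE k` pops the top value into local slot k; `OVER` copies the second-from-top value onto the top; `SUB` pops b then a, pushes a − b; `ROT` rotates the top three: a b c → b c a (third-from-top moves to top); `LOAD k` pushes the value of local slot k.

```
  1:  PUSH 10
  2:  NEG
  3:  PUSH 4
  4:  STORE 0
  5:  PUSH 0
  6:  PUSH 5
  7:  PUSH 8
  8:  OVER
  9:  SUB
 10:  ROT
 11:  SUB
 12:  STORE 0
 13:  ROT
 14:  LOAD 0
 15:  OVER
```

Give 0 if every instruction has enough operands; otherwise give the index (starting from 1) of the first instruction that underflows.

PUSH 10 -> [10]
NEG     -> [-10]
PUSH 4  -> [-10, 4]
STORE 0 -> [-10]
PUSH 0  -> [-10, 0]
PUSH 5  -> [-10, 0, 5]
PUSH 8  -> [-10, 0, 5, 8]
OVER    -> [-10, 0, 5, 8, 5]
SUB     -> [-10, 0, 5, 3]
ROT     -> [-10, 5, 3, 0]
SUB     -> [-10, 5, 3]
STORE 0 -> [-10, 5]
ROT  — needs 3 operands, stack has 2 → underflow

13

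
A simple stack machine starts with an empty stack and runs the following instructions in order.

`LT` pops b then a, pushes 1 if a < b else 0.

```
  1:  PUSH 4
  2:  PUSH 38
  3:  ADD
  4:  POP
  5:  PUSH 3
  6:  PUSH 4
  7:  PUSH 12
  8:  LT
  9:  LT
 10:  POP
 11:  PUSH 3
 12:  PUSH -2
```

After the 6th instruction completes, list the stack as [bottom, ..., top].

[3, 4]

PUSH 4  -> 4
PUSH 38 -> 4 38
ADD     -> 42
POP     -> (empty)
PUSH 3  -> 3
PUSH 4  -> 3 4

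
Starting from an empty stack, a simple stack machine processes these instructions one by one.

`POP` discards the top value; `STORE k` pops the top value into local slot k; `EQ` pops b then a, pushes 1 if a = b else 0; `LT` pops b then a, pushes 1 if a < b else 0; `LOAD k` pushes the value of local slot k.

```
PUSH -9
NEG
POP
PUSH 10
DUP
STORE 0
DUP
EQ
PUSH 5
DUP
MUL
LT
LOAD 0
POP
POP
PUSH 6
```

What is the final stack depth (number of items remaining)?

PUSH -9 -> -9
NEG     -> 9
POP     -> (empty)
PUSH 10 -> 10
DUP     -> 10 10
STORE 0 -> 10
DUP     -> 10 10
EQ      -> 1
PUSH 5  -> 1 5
DUP     -> 1 5 5
MUL     -> 1 25
LT      -> 1
LOAD 0  -> 1 10
POP     -> 1
POP     -> (empty)
PUSH 6  -> 6

1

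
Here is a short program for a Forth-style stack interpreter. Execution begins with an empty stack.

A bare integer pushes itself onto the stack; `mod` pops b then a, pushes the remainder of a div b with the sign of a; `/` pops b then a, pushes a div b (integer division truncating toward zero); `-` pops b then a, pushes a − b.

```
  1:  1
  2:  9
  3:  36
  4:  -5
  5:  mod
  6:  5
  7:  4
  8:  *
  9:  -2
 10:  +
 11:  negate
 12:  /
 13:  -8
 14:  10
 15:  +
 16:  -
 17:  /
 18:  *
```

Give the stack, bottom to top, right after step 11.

[1, 9, 1, -18]

1       1
9       1 9
36      1 9 36
-5      1 9 36 -5
mod     1 9 1
5       1 9 1 5
4       1 9 1 5 4
*       1 9 1 20
-2      1 9 1 20 -2
+       1 9 1 18
negate  1 9 1 -18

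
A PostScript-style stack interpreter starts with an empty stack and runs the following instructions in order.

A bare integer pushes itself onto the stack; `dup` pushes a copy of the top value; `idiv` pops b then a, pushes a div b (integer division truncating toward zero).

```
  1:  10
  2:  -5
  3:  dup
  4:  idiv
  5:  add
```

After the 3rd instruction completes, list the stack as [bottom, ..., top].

[10, -5, -5]

10   10
-5   10 -5
dup  10 -5 -5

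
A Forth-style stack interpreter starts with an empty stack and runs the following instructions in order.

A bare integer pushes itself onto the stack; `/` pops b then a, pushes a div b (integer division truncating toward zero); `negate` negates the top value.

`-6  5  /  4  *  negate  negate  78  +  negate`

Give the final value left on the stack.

-74

-6     : [-6]
5      : [-6, 5]
/      : [-1]
4      : [-1, 4]
*      : [-4]
negate : [4]
negate : [-4]
78     : [-4, 78]
+      : [74]
negate : [-74]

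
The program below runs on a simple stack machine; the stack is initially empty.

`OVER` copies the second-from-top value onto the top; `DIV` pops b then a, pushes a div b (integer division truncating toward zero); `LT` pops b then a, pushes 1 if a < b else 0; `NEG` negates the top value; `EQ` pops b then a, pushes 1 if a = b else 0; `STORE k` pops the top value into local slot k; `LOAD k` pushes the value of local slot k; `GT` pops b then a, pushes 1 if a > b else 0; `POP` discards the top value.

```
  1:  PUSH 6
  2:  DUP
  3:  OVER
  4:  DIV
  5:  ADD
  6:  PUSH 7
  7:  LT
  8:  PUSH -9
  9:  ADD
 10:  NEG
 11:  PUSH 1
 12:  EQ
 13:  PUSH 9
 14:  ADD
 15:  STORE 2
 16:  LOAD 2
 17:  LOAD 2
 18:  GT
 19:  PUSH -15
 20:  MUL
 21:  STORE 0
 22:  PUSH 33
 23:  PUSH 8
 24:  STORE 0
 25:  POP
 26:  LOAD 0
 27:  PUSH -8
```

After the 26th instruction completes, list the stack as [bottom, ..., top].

PUSH 6    6
DUP       6 6
OVER      6 6 6
DIV       6 1
ADD       7
PUSH 7    7 7
LT        0
PUSH -9   0 -9
ADD       -9
NEG       9
PUSH 1    9 1
EQ        0
PUSH 9    0 9
ADD       9
STORE 2   (empty)
LOAD 2    9
LOAD 2    9 9
GT        0
PUSH -15  0 -15
MUL       0
STORE 0   (empty)
PUSH 33   33
PUSH 8    33 8
STORE 0   33
POP       (empty)
LOAD 0    8

[8]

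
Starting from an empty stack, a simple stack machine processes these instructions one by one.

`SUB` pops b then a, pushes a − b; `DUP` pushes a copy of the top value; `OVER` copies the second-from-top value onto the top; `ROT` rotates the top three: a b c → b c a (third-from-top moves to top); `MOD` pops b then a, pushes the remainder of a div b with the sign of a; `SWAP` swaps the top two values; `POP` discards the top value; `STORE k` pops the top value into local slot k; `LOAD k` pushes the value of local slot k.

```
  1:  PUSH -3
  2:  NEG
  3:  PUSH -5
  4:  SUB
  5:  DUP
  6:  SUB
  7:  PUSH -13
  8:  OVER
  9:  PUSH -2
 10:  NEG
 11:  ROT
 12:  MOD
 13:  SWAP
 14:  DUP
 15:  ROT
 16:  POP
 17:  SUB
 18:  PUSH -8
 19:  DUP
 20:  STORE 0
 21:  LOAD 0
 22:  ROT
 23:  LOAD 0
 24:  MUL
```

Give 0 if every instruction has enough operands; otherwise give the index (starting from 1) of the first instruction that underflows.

PUSH -3  : -3
NEG      : 3
PUSH -5  : 3 -5
SUB      : 8
DUP      : 8 8
SUB      : 0
PUSH -13 : 0 -13
OVER     : 0 -13 0
PUSH -2  : 0 -13 0 -2
NEG      : 0 -13 0 2
ROT      : 0 0 2 -13
MOD      : 0 0 2
SWAP     : 0 2 0
DUP      : 0 2 0 0
ROT      : 0 0 0 2
POP      : 0 0 0
SUB      : 0 0
PUSH -8  : 0 0 -8
DUP      : 0 0 -8 -8
STORE 0  : 0 0 -8
LOAD 0   : 0 0 -8 -8
ROT      : 0 -8 -8 0
LOAD 0   : 0 -8 -8 0 -8
MUL      : 0 -8 -8 0

0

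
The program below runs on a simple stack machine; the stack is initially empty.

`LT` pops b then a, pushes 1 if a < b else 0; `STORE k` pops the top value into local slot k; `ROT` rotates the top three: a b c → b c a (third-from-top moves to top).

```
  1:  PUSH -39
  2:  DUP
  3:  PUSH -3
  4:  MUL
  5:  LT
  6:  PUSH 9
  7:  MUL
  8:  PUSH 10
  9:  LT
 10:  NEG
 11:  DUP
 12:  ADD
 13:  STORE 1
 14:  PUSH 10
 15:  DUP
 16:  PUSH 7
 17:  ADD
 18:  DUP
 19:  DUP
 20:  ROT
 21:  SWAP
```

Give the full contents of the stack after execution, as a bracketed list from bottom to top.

PUSH -39 : -39
DUP      : -39 -39
PUSH -3  : -39 -39 -3
MUL      : -39 117
LT       : 1
PUSH 9   : 1 9
MUL      : 9
PUSH 10  : 9 10
LT       : 1
NEG      : -1
DUP      : -1 -1
ADD      : -2
STORE 1  : (empty)
PUSH 10  : 10
DUP      : 10 10
PUSH 7   : 10 10 7
ADD      : 10 17
DUP      : 10 17 17
DUP      : 10 17 17 17
ROT      : 10 17 17 17
SWAP     : 10 17 17 17

[10, 17, 17, 17]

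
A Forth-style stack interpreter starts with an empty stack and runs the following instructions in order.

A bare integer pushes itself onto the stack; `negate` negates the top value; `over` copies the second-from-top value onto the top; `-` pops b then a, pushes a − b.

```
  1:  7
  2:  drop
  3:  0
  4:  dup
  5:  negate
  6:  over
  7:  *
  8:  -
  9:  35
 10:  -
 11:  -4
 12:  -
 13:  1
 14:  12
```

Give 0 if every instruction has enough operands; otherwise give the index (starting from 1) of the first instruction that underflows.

0

7       7
drop    (empty)
0       0
dup     0 0
negate  0 0
over    0 0 0
*       0 0
-       0
35      0 35
-       -35
-4      -35 -4
-       -31
1       -31 1
12      -31 1 12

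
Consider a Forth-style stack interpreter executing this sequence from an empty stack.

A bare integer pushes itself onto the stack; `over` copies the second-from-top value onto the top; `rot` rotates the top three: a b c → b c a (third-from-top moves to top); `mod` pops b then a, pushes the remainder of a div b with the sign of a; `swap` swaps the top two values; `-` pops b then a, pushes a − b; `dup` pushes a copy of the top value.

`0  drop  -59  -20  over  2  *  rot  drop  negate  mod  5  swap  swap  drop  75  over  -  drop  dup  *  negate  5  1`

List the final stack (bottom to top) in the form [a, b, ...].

0       [0]
drop    []
-59     [-59]
-20     [-59, -20]
over    [-59, -20, -59]
2       [-59, -20, -59, 2]
*       [-59, -20, -118]
rot     [-20, -118, -59]
drop    [-20, -118]
negate  [-20, 118]
mod     [-20]
5       [-20, 5]
swap    [5, -20]
swap    [-20, 5]
drop    [-20]
75      [-20, 75]
over    [-20, 75, -20]
-       [-20, 95]
drop    [-20]
dup     [-20, -20]
*       [400]
negate  [-400]
5       [-400, 5]
1       [-400, 5, 1]

[-400, 5, 1]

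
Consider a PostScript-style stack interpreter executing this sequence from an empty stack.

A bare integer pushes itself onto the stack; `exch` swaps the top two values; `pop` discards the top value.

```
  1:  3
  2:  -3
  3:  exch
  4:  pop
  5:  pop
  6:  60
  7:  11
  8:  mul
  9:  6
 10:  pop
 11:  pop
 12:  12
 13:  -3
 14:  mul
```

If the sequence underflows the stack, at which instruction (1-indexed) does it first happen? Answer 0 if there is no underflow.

0

3    : [3]
-3   : [3, -3]
exch : [-3, 3]
pop  : [-3]
pop  : []
60   : [60]
11   : [60, 11]
mul  : [660]
6    : [660, 6]
pop  : [660]
pop  : []
12   : [12]
-3   : [12, -3]
mul  : [-36]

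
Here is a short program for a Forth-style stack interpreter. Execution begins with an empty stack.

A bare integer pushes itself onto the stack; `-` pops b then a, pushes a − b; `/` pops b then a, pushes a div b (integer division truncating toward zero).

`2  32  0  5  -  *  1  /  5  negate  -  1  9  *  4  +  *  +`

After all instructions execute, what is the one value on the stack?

-2013

2       [2]
32      [2, 32]
0       [2, 32, 0]
5       [2, 32, 0, 5]
-       [2, 32, -5]
*       [2, -160]
1       [2, -160, 1]
/       [2, -160]
5       [2, -160, 5]
negate  [2, -160, -5]
-       [2, -155]
1       [2, -155, 1]
9       [2, -155, 1, 9]
*       [2, -155, 9]
4       [2, -155, 9, 4]
+       [2, -155, 13]
*       [2, -2015]
+       [-2013]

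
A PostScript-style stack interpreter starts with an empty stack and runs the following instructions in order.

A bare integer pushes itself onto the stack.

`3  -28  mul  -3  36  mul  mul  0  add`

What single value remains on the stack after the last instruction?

3    3
-28  3 -28
mul  -84
-3   -84 -3
36   -84 -3 36
mul  -84 -108
mul  9072
0    9072 0
add  9072

9072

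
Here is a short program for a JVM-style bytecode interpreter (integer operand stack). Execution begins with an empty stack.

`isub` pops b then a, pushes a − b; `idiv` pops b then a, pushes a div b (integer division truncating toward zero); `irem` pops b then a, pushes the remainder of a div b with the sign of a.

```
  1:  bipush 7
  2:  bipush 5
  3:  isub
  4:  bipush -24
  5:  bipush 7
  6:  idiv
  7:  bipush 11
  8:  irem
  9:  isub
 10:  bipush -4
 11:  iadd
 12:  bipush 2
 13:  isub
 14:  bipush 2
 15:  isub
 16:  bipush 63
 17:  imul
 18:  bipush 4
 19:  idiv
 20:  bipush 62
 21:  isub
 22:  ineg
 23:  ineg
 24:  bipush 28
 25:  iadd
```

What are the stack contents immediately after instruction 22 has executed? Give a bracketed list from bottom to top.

bipush 7   → 7
bipush 5   → 7 5
isub       → 2
bipush -24 → 2 -24
bipush 7   → 2 -24 7
idiv       → 2 -3
bipush 11  → 2 -3 11
irem       → 2 -3
isub       → 5
bipush -4  → 5 -4
iadd       → 1
bipush 2   → 1 2
isub       → -1
bipush 2   → -1 2
isub       → -3
bipush 63  → -3 63
imul       → -189
bipush 4   → -189 4
idiv       → -47
bipush 62  → -47 62
isub       → -109
ineg       → 109

[109]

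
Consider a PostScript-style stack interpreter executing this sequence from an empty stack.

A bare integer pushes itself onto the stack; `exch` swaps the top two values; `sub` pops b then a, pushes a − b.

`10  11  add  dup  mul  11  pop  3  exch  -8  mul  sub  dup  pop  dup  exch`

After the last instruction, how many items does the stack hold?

2

10   → [10]
11   → [10, 11]
add  → [21]
dup  → [21, 21]
mul  → [441]
11   → [441, 11]
pop  → [441]
3    → [441, 3]
exch → [3, 441]
-8   → [3, 441, -8]
mul  → [3, -3528]
sub  → [3531]
dup  → [3531, 3531]
pop  → [3531]
dup  → [3531, 3531]
exch → [3531, 3531]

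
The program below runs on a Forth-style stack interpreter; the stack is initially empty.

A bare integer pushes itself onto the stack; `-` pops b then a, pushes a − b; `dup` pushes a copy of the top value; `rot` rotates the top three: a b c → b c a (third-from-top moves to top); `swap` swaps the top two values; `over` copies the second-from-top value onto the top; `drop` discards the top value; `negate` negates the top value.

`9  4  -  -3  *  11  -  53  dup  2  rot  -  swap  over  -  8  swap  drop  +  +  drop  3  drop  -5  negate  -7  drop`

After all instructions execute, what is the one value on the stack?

9      → 9
4      → 9 4
-      → 5
-3     → 5 -3
*      → -15
11     → -15 11
-      → -26
53     → -26 53
dup    → -26 53 53
2      → -26 53 53 2
rot    → -26 53 2 53
-      → -26 53 -51
swap   → -26 -51 53
over   → -26 -51 53 -51
-      → -26 -51 104
8      → -26 -51 104 8
swap   → -26 -51 8 104
drop   → -26 -51 8
+      → -26 -43
+      → -69
drop   → (empty)
3      → 3
drop   → (empty)
-5     → -5
negate → 5
-7     → 5 -7
drop   → 5

5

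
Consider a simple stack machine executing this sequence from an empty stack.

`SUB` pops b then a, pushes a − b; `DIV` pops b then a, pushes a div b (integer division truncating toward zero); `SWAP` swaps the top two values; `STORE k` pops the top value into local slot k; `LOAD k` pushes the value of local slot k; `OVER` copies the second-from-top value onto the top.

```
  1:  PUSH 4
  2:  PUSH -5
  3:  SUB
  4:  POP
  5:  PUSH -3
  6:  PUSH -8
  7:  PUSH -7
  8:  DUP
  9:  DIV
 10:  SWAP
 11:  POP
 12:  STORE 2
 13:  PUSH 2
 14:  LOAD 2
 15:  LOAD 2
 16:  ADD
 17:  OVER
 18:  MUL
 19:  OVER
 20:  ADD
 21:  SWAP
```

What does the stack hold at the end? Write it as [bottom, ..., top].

PUSH 4  → 4
PUSH -5 → 4 -5
SUB     → 9
POP     → (empty)
PUSH -3 → -3
PUSH -8 → -3 -8
PUSH -7 → -3 -8 -7
DUP     → -3 -8 -7 -7
DIV     → -3 -8 1
SWAP    → -3 1 -8
POP     → -3 1
STORE 2 → -3
PUSH 2  → -3 2
LOAD 2  → -3 2 1
LOAD 2  → -3 2 1 1
ADD     → -3 2 2
OVER    → -3 2 2 2
MUL     → -3 2 4
OVER    → -3 2 4 2
ADD     → -3 2 6
SWAP    → -3 6 2

[-3, 6, 2]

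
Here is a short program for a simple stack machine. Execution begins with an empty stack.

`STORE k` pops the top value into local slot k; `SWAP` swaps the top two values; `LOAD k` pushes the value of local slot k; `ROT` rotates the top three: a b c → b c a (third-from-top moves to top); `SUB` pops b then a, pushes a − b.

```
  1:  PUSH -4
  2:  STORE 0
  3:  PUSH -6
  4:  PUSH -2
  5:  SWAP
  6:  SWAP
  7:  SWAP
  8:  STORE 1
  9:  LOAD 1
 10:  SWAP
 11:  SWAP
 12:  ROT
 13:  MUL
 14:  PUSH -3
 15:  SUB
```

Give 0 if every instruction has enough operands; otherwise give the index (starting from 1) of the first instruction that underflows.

PUSH -4  -4
STORE 0  (empty)
PUSH -6  -6
PUSH -2  -6 -2
SWAP     -2 -6
SWAP     -6 -2
SWAP     -2 -6
STORE 1  -2
LOAD 1   -2 -6
SWAP     -6 -2
SWAP     -2 -6
ROT  — needs 3 operands, stack has 2 → underflow

12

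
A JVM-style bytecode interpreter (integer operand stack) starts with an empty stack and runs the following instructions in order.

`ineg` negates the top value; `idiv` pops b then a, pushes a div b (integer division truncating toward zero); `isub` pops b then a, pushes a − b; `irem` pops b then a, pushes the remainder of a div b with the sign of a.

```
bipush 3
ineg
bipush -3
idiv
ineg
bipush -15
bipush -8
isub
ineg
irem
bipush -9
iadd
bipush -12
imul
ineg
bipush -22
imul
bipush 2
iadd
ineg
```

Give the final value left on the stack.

bipush 3   -> [3]
ineg       -> [-3]
bipush -3  -> [-3, -3]
idiv       -> [1]
ineg       -> [-1]
bipush -15 -> [-1, -15]
bipush -8  -> [-1, -15, -8]
isub       -> [-1, -7]
ineg       -> [-1, 7]
irem       -> [-1]
bipush -9  -> [-1, -9]
iadd       -> [-10]
bipush -12 -> [-10, -12]
imul       -> [120]
ineg       -> [-120]
bipush -22 -> [-120, -22]
imul       -> [2640]
bipush 2   -> [2640, 2]
iadd       -> [2642]
ineg       -> [-2642]

-2642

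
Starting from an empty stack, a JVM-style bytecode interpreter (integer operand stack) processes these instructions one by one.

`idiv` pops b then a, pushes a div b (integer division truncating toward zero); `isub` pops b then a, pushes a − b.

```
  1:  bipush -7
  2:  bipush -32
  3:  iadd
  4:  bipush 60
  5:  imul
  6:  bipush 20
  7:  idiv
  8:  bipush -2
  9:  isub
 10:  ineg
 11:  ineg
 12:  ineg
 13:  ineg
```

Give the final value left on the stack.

bipush -7  : -7
bipush -32 : -7 -32
iadd       : -39
bipush 60  : -39 60
imul       : -2340
bipush 20  : -2340 20
idiv       : -117
bipush -2  : -117 -2
isub       : -115
ineg       : 115
ineg       : -115
ineg       : 115
ineg       : -115

-115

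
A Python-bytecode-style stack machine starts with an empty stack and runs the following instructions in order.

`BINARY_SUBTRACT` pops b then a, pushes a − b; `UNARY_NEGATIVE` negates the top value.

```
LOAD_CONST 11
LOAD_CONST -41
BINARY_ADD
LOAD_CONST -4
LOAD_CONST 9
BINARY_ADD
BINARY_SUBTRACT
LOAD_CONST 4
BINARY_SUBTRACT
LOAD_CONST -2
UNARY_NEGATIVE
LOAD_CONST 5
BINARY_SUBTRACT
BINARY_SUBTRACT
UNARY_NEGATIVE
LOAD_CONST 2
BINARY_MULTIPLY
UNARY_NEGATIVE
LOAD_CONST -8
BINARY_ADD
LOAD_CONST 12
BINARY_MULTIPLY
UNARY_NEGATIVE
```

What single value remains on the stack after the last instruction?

960

LOAD_CONST 11   : [11]
LOAD_CONST -41  : [11, -41]
BINARY_ADD      : [-30]
LOAD_CONST -4   : [-30, -4]
LOAD_CONST 9    : [-30, -4, 9]
BINARY_ADD      : [-30, 5]
BINARY_SUBTRACT : [-35]
LOAD_CONST 4    : [-35, 4]
BINARY_SUBTRACT : [-39]
LOAD_CONST -2   : [-39, -2]
UNARY_NEGATIVE  : [-39, 2]
LOAD_CONST 5    : [-39, 2, 5]
BINARY_SUBTRACT : [-39, -3]
BINARY_SUBTRACT : [-36]
UNARY_NEGATIVE  : [36]
LOAD_CONST 2    : [36, 2]
BINARY_MULTIPLY : [72]
UNARY_NEGATIVE  : [-72]
LOAD_CONST -8   : [-72, -8]
BINARY_ADD      : [-80]
LOAD_CONST 12   : [-80, 12]
BINARY_MULTIPLY : [-960]
UNARY_NEGATIVE  : [960]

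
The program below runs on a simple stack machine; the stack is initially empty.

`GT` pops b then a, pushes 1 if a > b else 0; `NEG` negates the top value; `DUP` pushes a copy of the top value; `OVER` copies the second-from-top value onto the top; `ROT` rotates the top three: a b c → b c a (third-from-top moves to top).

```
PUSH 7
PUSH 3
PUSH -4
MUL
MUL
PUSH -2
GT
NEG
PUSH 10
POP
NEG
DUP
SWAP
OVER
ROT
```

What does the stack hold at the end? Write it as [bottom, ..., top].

PUSH 7  : [7]
PUSH 3  : [7, 3]
PUSH -4 : [7, 3, -4]
MUL     : [7, -12]
MUL     : [-84]
PUSH -2 : [-84, -2]
GT      : [0]
NEG     : [0]
PUSH 10 : [0, 10]
POP     : [0]
NEG     : [0]
DUP     : [0, 0]
SWAP    : [0, 0]
OVER    : [0, 0, 0]
ROT     : [0, 0, 0]

[0, 0, 0]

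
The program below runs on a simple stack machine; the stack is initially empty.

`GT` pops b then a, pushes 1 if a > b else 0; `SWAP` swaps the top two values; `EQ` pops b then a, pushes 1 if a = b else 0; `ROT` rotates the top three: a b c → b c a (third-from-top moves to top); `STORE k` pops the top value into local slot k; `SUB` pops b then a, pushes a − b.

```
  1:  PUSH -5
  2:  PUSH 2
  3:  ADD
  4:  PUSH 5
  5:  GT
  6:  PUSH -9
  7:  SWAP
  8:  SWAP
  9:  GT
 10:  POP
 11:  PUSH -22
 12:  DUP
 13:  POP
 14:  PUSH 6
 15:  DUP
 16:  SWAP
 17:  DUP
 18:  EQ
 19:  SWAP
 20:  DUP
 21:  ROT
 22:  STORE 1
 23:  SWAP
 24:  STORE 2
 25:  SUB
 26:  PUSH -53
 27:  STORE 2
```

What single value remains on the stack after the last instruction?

-28

PUSH -5  -> -5
PUSH 2   -> -5 2
ADD      -> -3
PUSH 5   -> -3 5
GT       -> 0
PUSH -9  -> 0 -9
SWAP     -> -9 0
SWAP     -> 0 -9
GT       -> 1
POP      -> (empty)
PUSH -22 -> -22
DUP      -> -22 -22
POP      -> -22
PUSH 6   -> -22 6
DUP      -> -22 6 6
SWAP     -> -22 6 6
DUP      -> -22 6 6 6
EQ       -> -22 6 1
SWAP     -> -22 1 6
DUP      -> -22 1 6 6
ROT      -> -22 6 6 1
STORE 1  -> -22 6 6
SWAP     -> -22 6 6
STORE 2  -> -22 6
SUB      -> -28
PUSH -53 -> -28 -53
STORE 2  -> -28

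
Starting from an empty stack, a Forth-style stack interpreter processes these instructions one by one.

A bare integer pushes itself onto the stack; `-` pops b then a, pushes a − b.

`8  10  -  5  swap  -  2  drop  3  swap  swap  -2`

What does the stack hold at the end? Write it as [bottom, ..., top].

[7, 3, -2]

8    -> 8
10   -> 8 10
-    -> -2
5    -> -2 5
swap -> 5 -2
-    -> 7
2    -> 7 2
drop -> 7
3    -> 7 3
swap -> 3 7
swap -> 7 3
-2   -> 7 3 -2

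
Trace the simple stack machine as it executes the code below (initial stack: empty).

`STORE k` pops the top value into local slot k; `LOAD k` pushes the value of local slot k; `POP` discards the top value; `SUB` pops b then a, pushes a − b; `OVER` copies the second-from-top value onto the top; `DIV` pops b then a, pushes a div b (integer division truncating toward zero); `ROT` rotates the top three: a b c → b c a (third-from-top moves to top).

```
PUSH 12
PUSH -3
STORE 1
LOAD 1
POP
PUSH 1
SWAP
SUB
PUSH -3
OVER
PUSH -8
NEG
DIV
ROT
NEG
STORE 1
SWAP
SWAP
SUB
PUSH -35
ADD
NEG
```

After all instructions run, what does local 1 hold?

11

PUSH 12  -> 12
PUSH -3  -> 12 -3
STORE 1  -> 12
LOAD 1   -> 12 -3
POP      -> 12
PUSH 1   -> 12 1
SWAP     -> 1 12
SUB      -> -11
PUSH -3  -> -11 -3
OVER     -> -11 -3 -11
PUSH -8  -> -11 -3 -11 -8
NEG      -> -11 -3 -11 8
DIV      -> -11 -3 -1
ROT      -> -3 -1 -11
NEG      -> -3 -1 11
STORE 1  -> -3 -1
SWAP     -> -1 -3
SWAP     -> -3 -1
SUB      -> -2
PUSH -35 -> -2 -35
ADD      -> -37
NEG      -> 37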